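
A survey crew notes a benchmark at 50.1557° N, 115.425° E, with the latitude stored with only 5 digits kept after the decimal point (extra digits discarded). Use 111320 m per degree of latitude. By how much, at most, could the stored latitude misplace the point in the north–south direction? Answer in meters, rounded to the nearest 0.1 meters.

1.1 meters

Truncating at 5 decimal places can drop up to a full unit in the last place, so the latitude may be off by as much as 1e-05°.
North–south distance: 1e-05° × 111320 m/° = 1.1132 m.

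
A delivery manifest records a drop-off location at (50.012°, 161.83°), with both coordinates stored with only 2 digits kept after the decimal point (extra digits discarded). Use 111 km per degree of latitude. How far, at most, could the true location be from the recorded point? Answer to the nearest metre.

1319 metres

Truncating at 2 decimal places can drop up to a full unit in the last place, so each coordinate may be off by as much as 0.01°.
Latitude error → 0.01 × 111000 = 1110 m along the meridian.
East–west component at 50.012°: 0.01° × 111000 × cos 50.012° ≈ 0.01 × 71331.6 ≈ 713.316 m.
Combining orthogonally: (1110² + 713.316²)^½ ≈ 1319.44 m.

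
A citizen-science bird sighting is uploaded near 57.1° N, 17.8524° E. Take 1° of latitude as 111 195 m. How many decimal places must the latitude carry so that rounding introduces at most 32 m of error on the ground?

4 decimal places

One degree of latitude covers 111195 m.
N decimal places → at most half a unit in the last place, 0.5 × 10⁻ᴺ° = 111195/2 × 10⁻ᴺ m.
Need 0.5 × 111195 × 10⁻ᴺ ≤ 32 → 10⁻ᴺ ≤ 5.756e-04, so N ≥ 3.24.
At 3 places the error can reach 55.6 m, but 4 places keeps it to 5.56 m.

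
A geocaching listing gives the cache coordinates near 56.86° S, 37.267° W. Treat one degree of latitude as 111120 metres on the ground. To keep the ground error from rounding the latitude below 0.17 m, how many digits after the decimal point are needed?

One degree of latitude covers 111120 m.
Rounding to N decimal places gives at most 0.5 × 10⁻ᴺ degrees of error, i.e. 0.5 × 10⁻ᴺ × 111120 m.
Setting 55560 × 10⁻ᴺ ≤ 0.17 gives 10ᴺ ≥ 3.268e+05, i.e. N ≥ 5.51.
At 5 places the error can reach 0.556 m, but 6 places keeps it to 0.0556 m.

6 decimal places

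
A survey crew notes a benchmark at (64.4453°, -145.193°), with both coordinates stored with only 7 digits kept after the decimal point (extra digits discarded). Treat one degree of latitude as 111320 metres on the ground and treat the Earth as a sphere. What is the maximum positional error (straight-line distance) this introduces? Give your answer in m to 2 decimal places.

0.01 m

Truncating at 7 decimal places can drop up to a full unit in the last place, so each coordinate may be off by as much as 1e-07°.
Latitude error → 1e-07 × 111320 = 0.011132 m along the meridian.
Longitude error → 1e-07 × 111320 × cos 64.4453° = 1e-07 × 111320 × 0.4314 ≈ 0.00480204 m.
Worst case both components are at the extreme and orthogonal: √(0.011132² + 0.00480204²) ≈ 0.0121236 m.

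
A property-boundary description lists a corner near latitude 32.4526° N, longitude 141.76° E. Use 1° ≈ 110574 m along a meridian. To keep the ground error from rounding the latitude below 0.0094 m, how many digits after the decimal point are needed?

One degree of latitude covers 110574 m.
Rounding to N decimal places gives at most 0.5 × 10⁻ᴺ degrees of error, i.e. 0.5 × 10⁻ᴺ × 110574 m.
Setting 55287 × 10⁻ᴺ ≤ 0.0094 gives 10ᴺ ≥ 5.882e+06, i.e. N ≥ 6.77.
So 7 decimal places suffice (0.00553 m); 6 would allow up to 0.0553 m.

7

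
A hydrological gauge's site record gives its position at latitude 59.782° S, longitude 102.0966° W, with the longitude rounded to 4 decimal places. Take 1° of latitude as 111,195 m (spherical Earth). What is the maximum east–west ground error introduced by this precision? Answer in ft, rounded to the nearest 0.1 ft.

Rounding to 4 decimal places leaves the longitude within ±5e-05° of the true value.
One degree of longitude at 59.782° is 111195 × cos 59.782° ≈ 111195 × 0.5033 = 55963.5 m.
East–west error: 5e-05° × 55963.5 m/° ≈ 2.79817 m.
In feet: 2.79817 m ÷ 0.3048 ≈ 9.1804 ft.

9.2 ft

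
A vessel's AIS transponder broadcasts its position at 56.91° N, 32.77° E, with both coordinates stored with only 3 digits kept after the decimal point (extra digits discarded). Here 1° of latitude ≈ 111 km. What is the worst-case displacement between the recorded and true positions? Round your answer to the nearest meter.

Truncating at 3 decimal places can drop up to a full unit in the last place, so each coordinate may be off by as much as 0.001°.
North–south component: 0.001° × 111000 = 111 m.
E–W at 56.91°: 0.001° × 111000 × cos 56.91° = 0.001 × 111000 × 0.5460 ≈ 60.6011 m.
Worst case both components are at the extreme and orthogonal: √(111² + 60.6011²) ≈ 126.465 m.

126 meters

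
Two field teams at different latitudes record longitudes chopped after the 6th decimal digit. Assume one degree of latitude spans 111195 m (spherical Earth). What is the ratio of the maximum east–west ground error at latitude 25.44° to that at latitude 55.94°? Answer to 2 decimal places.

Truncating at 6 decimal places can drop up to a full unit in the last place, so the longitude may be off by as much as 1e-06°.
At 25.44°: 1e-06° × 111195 × cos 25.44° = 1e-06 × 111195 × 0.9030 ≈ 0.10041 m.
At 55.94°: 1e-06° × 111195 × cos 55.94° = 1e-06 × 111195 × 0.5601 ≈ 0.062276 m.
The ratio reduces to cos 25.44° / cos 55.94° = 0.9030/0.5601 ≈ 1.6124.

1.61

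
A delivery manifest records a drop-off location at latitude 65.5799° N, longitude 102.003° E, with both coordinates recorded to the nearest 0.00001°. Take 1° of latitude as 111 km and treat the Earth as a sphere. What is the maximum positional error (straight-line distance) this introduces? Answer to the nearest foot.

Rounding to 5 decimal places leaves each coordinate within ±5e-06° of the true value.
North–south component: 5e-06° × 111000 = 0.555 m.
E–W at 65.5799°: 5e-06° × 111000 × cos 65.5799° = 5e-06 × 111000 × 0.4134 ≈ 0.22945 m.
Combining orthogonally: (0.555² + 0.22945²)^½ ≈ 0.60056 m.
Converting: 0.60056 m × 3.2808 ft/m ≈ 1.9703 ft.

2 feet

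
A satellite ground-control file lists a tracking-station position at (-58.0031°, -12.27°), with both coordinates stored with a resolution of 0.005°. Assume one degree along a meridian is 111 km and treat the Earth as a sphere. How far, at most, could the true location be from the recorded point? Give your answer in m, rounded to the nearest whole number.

314 m

With a 0.005° grid the true value lies within half a step, ±0.005°/2 = ±0.0025°, of the stored one.
North–south component: 0.0025° × 111000 = 277.5 m.
East–west component at 58.0031°: 0.0025° × 111000 × cos 58.0031° ≈ 0.0025 × 58815.9 ≈ 147.04 m.
The two errors are perpendicular, so the maximum displacement is √(277.5² + 147.04²) ≈ 314.049 m.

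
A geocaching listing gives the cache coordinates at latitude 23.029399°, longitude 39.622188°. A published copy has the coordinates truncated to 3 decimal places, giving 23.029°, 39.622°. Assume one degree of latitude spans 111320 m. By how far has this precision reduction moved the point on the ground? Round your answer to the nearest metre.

The latitude changed by +0.000399° and the longitude by +0.000188°.
N–S: 0.000399° × 111320 m/° = 44.4167 m.
E–W at 23.029°: 0.000188° × 111320 × cos 23.029° = 0.000188 × 111320 × 0.9203 ≈ 19.2603 m.
Hypotenuse of the two orthogonal shifts: √(44.4167² + 19.2603²) = 48.4128 m.

48 metres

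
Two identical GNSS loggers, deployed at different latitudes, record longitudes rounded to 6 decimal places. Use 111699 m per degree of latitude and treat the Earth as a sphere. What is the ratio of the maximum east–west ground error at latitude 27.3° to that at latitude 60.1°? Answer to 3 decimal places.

Rounding to 6 decimal places leaves the longitude within ±5e-07° of the true value.
Error at 27.3° = 5e-07° × 111699 × cos 27.3° ≈ 0.055849 × 0.8886 = 0.049629 m.
Error at 60.1° = 5e-07° × 111699 × cos 60.1° ≈ 0.055849 × 0.4985 = 0.02784 m.
The ratio reduces to cos 27.3° / cos 60.1° = 0.8886/0.4985 ≈ 1.7826.

1.783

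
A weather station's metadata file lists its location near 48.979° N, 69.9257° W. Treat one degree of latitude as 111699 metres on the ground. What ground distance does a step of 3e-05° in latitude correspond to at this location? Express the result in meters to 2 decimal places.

3e-05° × 111699 m/° = 3.35097 m.

3.35 meters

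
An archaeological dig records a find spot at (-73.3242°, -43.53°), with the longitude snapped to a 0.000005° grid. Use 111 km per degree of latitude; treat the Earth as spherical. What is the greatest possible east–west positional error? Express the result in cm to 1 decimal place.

With a 0.000005° grid the true value lies within half a step, ±0.000005°/2 = ±2.5e-06°, of the stored one.
Parallels shrink by cos φ, so at 73.3242° a degree of longitude is 111000 × 0.2870 ≈ 31852.1 m.
East–west error: 2.5e-06° × 31852.1 m/° ≈ 0.0796303 m.
That is 0.0796303 m = 7.963 cm.

8.0 cm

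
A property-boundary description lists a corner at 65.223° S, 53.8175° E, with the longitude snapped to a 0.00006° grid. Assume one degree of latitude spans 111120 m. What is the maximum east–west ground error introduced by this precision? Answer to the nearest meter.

1 meters

With a 0.00006° grid the true value lies within half a step, ±0.00006°/2 = ±3e-05°, of the stored one.
Parallels shrink by cos φ, so at 65.223° a degree of longitude is 111120 × 0.4191 ≈ 46569 m.
East–west error: 3e-05° × 46569 m/° ≈ 1.39707 m.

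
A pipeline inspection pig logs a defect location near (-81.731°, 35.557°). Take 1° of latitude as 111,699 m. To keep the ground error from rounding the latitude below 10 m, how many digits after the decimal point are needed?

One degree of latitude covers 111699 m.
N decimal places → at most half a unit in the last place, 0.5 × 10⁻ᴺ° = 111699/2 × 10⁻ᴺ m.
Setting 55849.5 × 10⁻ᴺ ≤ 10 gives 10ᴺ ≥ 5585, i.e. N ≥ 3.75.
N = 3 would give 55.8 m (too coarse); N = 4 gives 5.58 m ≤ 10 m.

4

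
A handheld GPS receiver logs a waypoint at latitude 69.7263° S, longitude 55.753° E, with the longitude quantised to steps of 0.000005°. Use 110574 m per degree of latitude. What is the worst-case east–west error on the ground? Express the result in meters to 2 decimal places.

With a 0.000005° grid the true value lies within half a step, ±0.000005°/2 = ±2.5e-06°, of the stored one.
Parallels shrink by cos φ, so at 69.7263° a degree of longitude is 110574 × 0.3465 ≈ 38314.5 m.
So at most 2.5e-06° × 38314.5 ≈ 0.0957861 m east–west.

0.10 meters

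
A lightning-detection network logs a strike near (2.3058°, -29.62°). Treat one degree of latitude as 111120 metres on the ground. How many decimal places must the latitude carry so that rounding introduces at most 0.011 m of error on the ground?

7

One degree of latitude covers 111120 m.
N decimal places → at most half a unit in the last place, 0.5 × 10⁻ᴺ° = 111120/2 × 10⁻ᴺ m.
Need 0.5 × 111120 × 10⁻ᴺ ≤ 0.011 → 10⁻ᴺ ≤ 1.980e-07, so N ≥ 6.70.
At 6 places the error can reach 0.0556 m, but 7 places keeps it to 0.00556 m.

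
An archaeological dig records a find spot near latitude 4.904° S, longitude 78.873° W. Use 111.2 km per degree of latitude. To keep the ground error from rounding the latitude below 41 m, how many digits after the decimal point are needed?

One degree of latitude covers 111200 m.
With N decimal places the half-ulp bound is 0.5·10⁻ᴺ°, or 0.5·10⁻ᴺ × 111200 m on the ground.
Need 0.5 × 111200 × 10⁻ᴺ ≤ 41 → 10⁻ᴺ ≤ 7.374e-04, so N ≥ 3.13.
At 3 places the error can reach 55.6 m, but 4 places keeps it to 5.56 m.

4 decimal places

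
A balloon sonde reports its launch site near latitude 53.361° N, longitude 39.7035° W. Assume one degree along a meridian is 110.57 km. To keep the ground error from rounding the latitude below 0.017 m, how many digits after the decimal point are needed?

One degree of latitude covers 110570 m.
Rounding to N decimal places gives at most 0.5 × 10⁻ᴺ degrees of error, i.e. 0.5 × 10⁻ᴺ × 110570 m.
Need 0.5 × 110570 × 10⁻ᴺ ≤ 0.017 → 10⁻ᴺ ≤ 3.075e-07, so N ≥ 6.51.
N = 6 would give 0.0553 m (too coarse); N = 7 gives 0.00553 m ≤ 0.017 m.

7 decimal places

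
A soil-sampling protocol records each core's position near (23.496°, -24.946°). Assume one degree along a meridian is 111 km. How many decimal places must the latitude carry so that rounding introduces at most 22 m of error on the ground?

One degree of latitude covers 111000 m.
Rounding to N decimal places gives at most 0.5 × 10⁻ᴺ degrees of error, i.e. 0.5 × 10⁻ᴺ × 111000 m.
Setting 55500 × 10⁻ᴺ ≤ 22 gives 10ᴺ ≥ 2523, i.e. N ≥ 3.40.
At 3 places the error can reach 55.5 m, but 4 places keeps it to 5.55 m.

4 decimal places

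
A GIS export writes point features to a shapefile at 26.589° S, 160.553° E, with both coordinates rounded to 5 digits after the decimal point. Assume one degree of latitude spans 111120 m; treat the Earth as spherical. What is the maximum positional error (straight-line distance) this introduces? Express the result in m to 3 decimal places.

0.745 m

Rounding to 5 decimal places leaves each coordinate within ±5e-06° of the true value.
N–S: 5e-06° × 111120 m/° = 0.5556 m.
E–W at 26.589°: 5e-06° × 111120 × cos 26.589° = 5e-06 × 111120 × 0.8942 ≈ 0.49684 m.
Combining orthogonally: (0.5556² + 0.49684²)^½ ≈ 0.745346 m.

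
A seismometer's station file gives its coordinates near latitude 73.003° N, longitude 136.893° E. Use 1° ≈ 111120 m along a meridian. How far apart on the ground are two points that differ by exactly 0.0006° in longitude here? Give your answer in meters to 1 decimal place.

19.5 meters

0.0006° of longitude at 73.003° is 0.0006 × 111120 × cos 73.003° ≈ 0.0006 × 32482.8 = 19.4897 m.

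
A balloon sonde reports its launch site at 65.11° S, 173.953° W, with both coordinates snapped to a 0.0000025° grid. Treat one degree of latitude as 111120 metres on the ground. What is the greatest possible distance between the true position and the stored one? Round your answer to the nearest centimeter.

15 centimeters

With a 0.0000025° grid the true value lies within half a step, ±0.0000025°/2 = ±1.25e-06°, of the stored one.
North–south component: 1.25e-06° × 111120 = 0.1389 m.
East–west component at 65.11°: 1.25e-06° × 111120 × cos 65.11° ≈ 1.25e-06 × 46767.9 ≈ 0.0584599 m.
The two errors are perpendicular, so the maximum displacement is √(0.1389² + 0.0584599²) ≈ 0.150701 m.
That is 0.150701 m = 15.07 cm.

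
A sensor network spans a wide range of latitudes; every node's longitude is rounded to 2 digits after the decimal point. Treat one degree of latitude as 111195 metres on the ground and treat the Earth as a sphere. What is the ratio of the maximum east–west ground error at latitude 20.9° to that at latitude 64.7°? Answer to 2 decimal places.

2.19

Rounding to 2 decimal places leaves the longitude within ±0.005° of the true value.
At 20.9°: 0.005° × 111195 × cos 20.9° = 0.005 × 111195 × 0.9342 ≈ 519.39 m.
At 64.7°: 0.005° × 111195 × cos 64.7° = 0.005 × 111195 × 0.4274 ≈ 237.6 m.
The ratio reduces to cos 20.9° / cos 64.7° = 0.9342/0.4274 ≈ 2.1860.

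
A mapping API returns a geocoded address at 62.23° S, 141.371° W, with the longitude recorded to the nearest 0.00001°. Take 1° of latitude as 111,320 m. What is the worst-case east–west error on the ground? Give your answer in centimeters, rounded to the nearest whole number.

26 centimeters

Rounding to 5 decimal places leaves the longitude within ±5e-06° of the true value.
Parallels shrink by cos φ, so at 62.23° a degree of longitude is 111320 × 0.4659 ≈ 51866.6 m.
East–west error: 5e-06° × 51866.6 m/° ≈ 0.259333 m.
That is 0.259333 m = 25.933 cm.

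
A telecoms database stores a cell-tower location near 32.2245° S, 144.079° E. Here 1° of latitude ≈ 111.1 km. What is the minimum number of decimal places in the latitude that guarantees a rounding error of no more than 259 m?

One degree of latitude covers 111100 m.
Rounding to N decimal places gives at most 0.5 × 10⁻ᴺ degrees of error, i.e. 0.5 × 10⁻ᴺ × 111100 m.
Setting 55550 × 10⁻ᴺ ≤ 259 gives 10ᴺ ≥ 214.5, i.e. N ≥ 2.33.
N = 2 would give 556 m (too coarse); N = 3 gives 55.6 m ≤ 259 m.

3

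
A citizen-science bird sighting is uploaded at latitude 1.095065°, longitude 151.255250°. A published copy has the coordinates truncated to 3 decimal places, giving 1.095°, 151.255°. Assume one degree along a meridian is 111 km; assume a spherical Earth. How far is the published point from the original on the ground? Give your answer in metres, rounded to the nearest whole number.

Δlat = 1.095065 − 1.095 = +0.000065°; Δlon = 151.255250 − 151.255 = +0.000250°.
North–south shift: 0.000065 × 111000 = 7.215 m.
East–west at this latitude: 0.000250° × 111000 × cos 1.095° ≈ 0.000250 × 110980 = 27.7449 m.
Distance: √(7.215² + 27.7449²) ≈ 28.6677 m.

29 metres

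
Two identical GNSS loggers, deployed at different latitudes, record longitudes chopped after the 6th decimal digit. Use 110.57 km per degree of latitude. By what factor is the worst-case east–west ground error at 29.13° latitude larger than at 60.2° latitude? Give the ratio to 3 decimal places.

1.758

Truncating at 6 decimal places can drop up to a full unit in the last place, so the longitude may be off by as much as 1e-06°.
At 29.13°: 1e-06° × 110570 × cos 29.13° = 1e-06 × 110570 × 0.8735 ≈ 0.096585 m.
At 60.2°: 1e-06° × 110570 × cos 60.2° = 1e-06 × 110570 × 0.4970 ≈ 0.05495 m.
Ratio: 0.096585 / 0.05495 = cos 29.13° / cos 60.2° ≈ 1.7577.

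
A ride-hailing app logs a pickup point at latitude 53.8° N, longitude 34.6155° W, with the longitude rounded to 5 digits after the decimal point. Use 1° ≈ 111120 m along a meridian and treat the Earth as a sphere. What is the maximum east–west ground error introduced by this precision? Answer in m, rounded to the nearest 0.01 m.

0.33 m

Rounding to 5 decimal places leaves the longitude within ±5e-06° of the true value.
At latitude 53.8° a degree of longitude spans 111120 m × cos 53.8° = 111120 × 0.5906 ≈ 65628.1 m.
East–west error: 5e-06° × 65628.1 m/° ≈ 0.328141 m.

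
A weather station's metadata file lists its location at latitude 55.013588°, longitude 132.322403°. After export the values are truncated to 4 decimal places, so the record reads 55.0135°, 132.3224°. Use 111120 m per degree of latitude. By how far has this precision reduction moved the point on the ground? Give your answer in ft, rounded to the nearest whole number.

The latitude changed by +0.000088° and the longitude by +0.000003°.
North–south shift: 0.000088 × 111120 = 9.77856 m.
East–west at this latitude: 0.000003° × 111120 × cos 55.0135° ≈ 0.000003 × 63714.4 = 0.191143 m.
Distance: √(9.77856² + 0.191143²) ≈ 9.78043 m.
In feet: 9.78043 m ÷ 0.3048 ≈ 32.088 ft.

32 ft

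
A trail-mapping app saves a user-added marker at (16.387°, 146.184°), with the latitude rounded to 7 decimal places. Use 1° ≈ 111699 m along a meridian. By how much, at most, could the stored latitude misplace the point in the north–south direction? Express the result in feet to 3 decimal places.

Rounding to 7 decimal places leaves the latitude within ±5e-08° of the true value.
Along the meridian that is 5e-08° × 111699 m/° = 0.00558495 m.
In feet: 0.00558495 m ÷ 0.3048 ≈ 0.018323 ft.

0.018 feet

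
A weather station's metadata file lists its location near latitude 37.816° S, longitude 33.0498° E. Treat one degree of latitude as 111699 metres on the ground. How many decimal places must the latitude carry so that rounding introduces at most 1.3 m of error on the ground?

5 decimal places

One degree of latitude covers 111699 m.
Rounding to N decimal places gives at most 0.5 × 10⁻ᴺ degrees of error, i.e. 0.5 × 10⁻ᴺ × 111699 m.
Need 0.5 × 111699 × 10⁻ᴺ ≤ 1.3 → 10⁻ᴺ ≤ 2.328e-05, so N ≥ 4.63.
N = 4 would give 5.58 m (too coarse); N = 5 gives 0.558 m ≤ 1.3 m.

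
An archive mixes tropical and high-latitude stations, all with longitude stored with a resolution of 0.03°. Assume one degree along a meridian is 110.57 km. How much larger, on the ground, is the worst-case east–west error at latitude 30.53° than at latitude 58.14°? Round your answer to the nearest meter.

553 meters

With a 0.03° grid the true value lies within half a step, ±0.03°/2 = ±0.015°, of the stored one.
At 30.53°: 0.015° × 110570 × cos 30.53° = 0.015 × 110570 × 0.8614 ≈ 1428.6 m.
Error at 58.14° = 0.015° × 110570 × cos 58.14° ≈ 1658.5 × 0.5278 = 875.46 m.
So the lower-latitude error exceeds the higher by 1428.6 − 875.46 = 553.16 m.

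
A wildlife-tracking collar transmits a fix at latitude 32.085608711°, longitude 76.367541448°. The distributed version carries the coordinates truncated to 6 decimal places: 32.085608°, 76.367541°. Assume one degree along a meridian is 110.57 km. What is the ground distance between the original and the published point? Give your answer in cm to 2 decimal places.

The latitude changed by +0.000000711° and the longitude by +0.000000448°.
North–south shift: 0.000000711 × 110570 = 0.0786153 m.
East–west at this latitude: 0.000000448° × 110570 × cos 32.0856° ≈ 0.000000448 × 93681 = 0.0419691 m.
Combined displacement = (0.0786153² + 0.0419691²)^½ ≈ 0.0891166 m.
That is 0.0891166 m = 8.9117 cm.

8.91 cm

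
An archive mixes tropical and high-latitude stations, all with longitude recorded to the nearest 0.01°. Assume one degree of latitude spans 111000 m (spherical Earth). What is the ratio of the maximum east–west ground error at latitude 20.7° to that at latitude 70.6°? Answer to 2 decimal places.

2.82

Rounding to 2 decimal places leaves the longitude within ±0.005° of the true value.
At 20.7°: 0.005° × 111000 × cos 20.7° = 0.005 × 111000 × 0.9354 ≈ 519.17 m.
At 70.6°: 0.005° × 111000 × cos 70.6° = 0.005 × 111000 × 0.3322 ≈ 184.35 m.
The ratio reduces to cos 20.7° / cos 70.6° = 0.9354/0.3322 ≈ 2.8162.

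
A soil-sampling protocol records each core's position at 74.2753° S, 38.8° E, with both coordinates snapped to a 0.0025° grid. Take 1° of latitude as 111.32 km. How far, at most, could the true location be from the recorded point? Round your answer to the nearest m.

144 m

With a 0.0025° grid the true value lies within half a step, ±0.0025°/2 = ±0.00125°, of the stored one.
North–south component: 0.00125° × 111320 = 139.15 m.
E–W at 74.2753°: 0.00125° × 111320 × cos 74.2753° = 0.00125 × 111320 × 0.2710 ≈ 37.7118 m.
Worst case both components are at the extreme and orthogonal: √(139.15² + 37.7118²) ≈ 144.17 m.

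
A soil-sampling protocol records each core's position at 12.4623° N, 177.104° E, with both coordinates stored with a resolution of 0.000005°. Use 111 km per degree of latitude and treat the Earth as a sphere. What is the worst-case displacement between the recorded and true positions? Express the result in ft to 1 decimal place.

With a 0.000005° grid the true value lies within half a step, ±0.000005°/2 = ±2.5e-06°, of the stored one.
Latitude error → 2.5e-06 × 111000 = 0.2775 m along the meridian.
East–west component at 12.4623°: 2.5e-06° × 111000 × cos 12.4623° ≈ 2.5e-06 × 108385 ≈ 0.270962 m.
Worst case both components are at the extreme and orthogonal: √(0.2775² + 0.270962²) ≈ 0.387848 m.
Converting: 0.387848 m × 3.2808 ft/m ≈ 1.2725 ft.

1.3 ft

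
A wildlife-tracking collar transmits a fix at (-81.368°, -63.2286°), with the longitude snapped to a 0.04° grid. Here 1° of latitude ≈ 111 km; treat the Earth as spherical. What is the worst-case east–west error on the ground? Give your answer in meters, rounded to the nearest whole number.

With a 0.04° grid the true value lies within half a step, ±0.04°/2 = ±0.02°, of the stored one.
Parallels shrink by cos φ, so at 81.368° a degree of longitude is 111000 × 0.1501 ≈ 16659.7 m.
So at most 0.02° × 16659.7 ≈ 333.194 m east–west.

333 meters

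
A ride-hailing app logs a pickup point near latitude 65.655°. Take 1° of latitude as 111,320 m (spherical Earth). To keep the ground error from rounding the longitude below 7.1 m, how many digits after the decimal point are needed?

At 65.655° one degree of longitude covers 111320 × cos 65.655° ≈ 111320 × 0.4122 ≈ 45889.4 m.
With N decimal places the half-ulp bound is 0.5·10⁻ᴺ°, or 0.5·10⁻ᴺ × 45889.4 m on the ground.
Need 0.5 × 45889.4 × 10⁻ᴺ ≤ 7.1 → 10⁻ᴺ ≤ 3.094e-04, so N ≥ 3.51.
At 3 places the error can reach 22.9 m, but 4 places keeps it to 2.29 m.

4 decimal places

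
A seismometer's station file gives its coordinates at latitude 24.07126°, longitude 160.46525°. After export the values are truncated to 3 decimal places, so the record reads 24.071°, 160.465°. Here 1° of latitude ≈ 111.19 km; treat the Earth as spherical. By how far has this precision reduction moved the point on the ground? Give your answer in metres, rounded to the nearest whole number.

38 metres

The latitude changed by +0.00026° and the longitude by +0.00025°.
N–S: 0.00026° × 111190 m/° = 28.9094 m.
E–W at 24.071°: 0.00025° × 111190 × cos 24.071° = 0.00025 × 111190 × 0.9130 ≈ 25.3802 m.
Combined displacement = (28.9094² + 25.3802²)^½ ≈ 38.4696 m.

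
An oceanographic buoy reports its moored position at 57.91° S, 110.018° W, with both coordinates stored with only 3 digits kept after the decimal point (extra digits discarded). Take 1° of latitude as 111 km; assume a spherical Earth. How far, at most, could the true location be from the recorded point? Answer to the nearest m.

Truncating at 3 decimal places can drop up to a full unit in the last place, so each coordinate may be off by as much as 0.001°.
North–south component: 0.001° × 111000 = 111 m.
East–west component at 57.91°: 0.001° × 111000 × cos 57.91° ≈ 0.001 × 58968.8 ≈ 58.9688 m.
Combining orthogonally: (111² + 58.9688²)^½ ≈ 125.691 m.

126 m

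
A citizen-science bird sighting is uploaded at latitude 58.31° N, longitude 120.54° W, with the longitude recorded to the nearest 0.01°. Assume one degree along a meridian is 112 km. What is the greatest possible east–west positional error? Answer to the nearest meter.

294 meters

Rounding to 2 decimal places leaves the longitude within ±0.005° of the true value.
One degree of longitude at 58.31° is 112000 × cos 58.31° ≈ 112000 × 0.5253 = 58836.2 m.
East–west error: 0.005° × 58836.2 m/° ≈ 294.181 m.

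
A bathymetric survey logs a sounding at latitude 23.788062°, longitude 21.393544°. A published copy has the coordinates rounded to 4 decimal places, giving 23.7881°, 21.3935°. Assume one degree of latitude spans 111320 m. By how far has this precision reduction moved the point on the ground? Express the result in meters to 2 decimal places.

The latitude changed by -0.000038° and the longitude by +0.000044°.
North–south shift: -0.000038 × 111320 = -4.23016 m.
E–W at 23.7881°: 0.000044° × 111320 × cos 23.7881° = 0.000044 × 111320 × 0.9150 ≈ 4.48196 m.
Hypotenuse of the two orthogonal shifts: √(4.23016² + 4.48196²) = 6.16297 m.

6.16 meters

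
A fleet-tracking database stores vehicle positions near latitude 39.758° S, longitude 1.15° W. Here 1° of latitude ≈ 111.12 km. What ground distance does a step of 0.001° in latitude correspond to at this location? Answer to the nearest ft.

365 ft

Along a meridian 0.001° is 0.001 × 111120 = 111.12 m.
In feet: 111.12 m ÷ 0.3048 ≈ 364.57 ft.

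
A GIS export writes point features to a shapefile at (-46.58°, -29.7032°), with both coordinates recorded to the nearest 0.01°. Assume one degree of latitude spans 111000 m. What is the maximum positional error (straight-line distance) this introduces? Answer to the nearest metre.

Rounding to 2 decimal places leaves each coordinate within ±0.005° of the true value.
N–S: 0.005° × 111000 m/° = 555 m.
E–W at 46.58°: 0.005° × 111000 × cos 46.58° = 0.005 × 111000 × 0.6873 ≈ 381.474 m.
The two errors are perpendicular, so the maximum displacement is √(555² + 381.474²) ≈ 673.459 m.

673 metres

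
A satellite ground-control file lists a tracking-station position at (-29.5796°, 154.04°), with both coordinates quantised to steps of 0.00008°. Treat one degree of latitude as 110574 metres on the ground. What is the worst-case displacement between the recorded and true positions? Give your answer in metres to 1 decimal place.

5.9 metres

With a 0.00008° grid the true value lies within half a step, ±0.00008°/2 = ±4e-05°, of the stored one.
Latitude error → 4e-05 × 110574 = 4.42296 m along the meridian.
E–W at 29.5796°: 4e-05° × 110574 × cos 29.5796° = 4e-05 × 110574 × 0.8697 ≈ 3.84652 m.
Worst case both components are at the extreme and orthogonal: √(4.42296² + 3.84652²) ≈ 5.86159 m.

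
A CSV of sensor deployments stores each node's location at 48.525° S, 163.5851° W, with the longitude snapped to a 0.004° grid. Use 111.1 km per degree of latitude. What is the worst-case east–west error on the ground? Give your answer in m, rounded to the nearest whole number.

147 m

With a 0.004° grid the true value lies within half a step, ±0.004°/2 = ±0.002°, of the stored one.
Parallels shrink by cos φ, so at 48.525° a degree of longitude is 111100 × 0.6623 ≈ 73580.8 m.
Maximum E–W displacement: 0.002 × 73580.8 = 147.162 m.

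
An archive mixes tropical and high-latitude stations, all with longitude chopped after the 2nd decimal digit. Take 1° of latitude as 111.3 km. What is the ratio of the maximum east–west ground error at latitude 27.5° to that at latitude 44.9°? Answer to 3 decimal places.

1.252

Truncating at 2 decimal places can drop up to a full unit in the last place, so the longitude may be off by as much as 0.01°.
At 27.5°: 0.01° × 111300 × cos 27.5° = 0.01 × 111300 × 0.8870 ≈ 987.24 m.
Error at 44.9° = 0.01° × 111300 × cos 44.9° ≈ 1113 × 0.7083 = 788.38 m.
Ratio: 987.24 / 788.38 = cos 27.5° / cos 44.9° ≈ 1.2522.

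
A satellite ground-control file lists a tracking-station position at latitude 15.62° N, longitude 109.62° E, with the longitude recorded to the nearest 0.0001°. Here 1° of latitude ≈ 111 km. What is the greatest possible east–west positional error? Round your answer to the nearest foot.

Rounding to 4 decimal places leaves the longitude within ±5e-05° of the true value.
Parallels shrink by cos φ, so at 15.62° a degree of longitude is 111000 × 0.9631 ≈ 106901 m.
So at most 5e-05° × 106901 ≈ 5.34503 m east–west.
In feet: 5.34503 m ÷ 0.3048 ≈ 17.536 ft.

18 feet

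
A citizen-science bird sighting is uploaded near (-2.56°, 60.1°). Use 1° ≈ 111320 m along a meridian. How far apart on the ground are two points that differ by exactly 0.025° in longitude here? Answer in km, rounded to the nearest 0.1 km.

2.8 km

One degree of longitude here spans 111320 × cos 2.56° = 111320 × 0.9990 ≈ 111209 m; 0.025° of that is 2780.22 m.
That is 2780.22 m = 2.7802 km.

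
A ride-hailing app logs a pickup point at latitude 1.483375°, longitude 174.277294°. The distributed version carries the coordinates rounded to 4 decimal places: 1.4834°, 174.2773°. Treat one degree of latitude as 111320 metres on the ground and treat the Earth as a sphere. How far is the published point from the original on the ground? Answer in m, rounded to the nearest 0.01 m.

Δlat = 1.483375 − 1.4834 = -0.000025°; Δlon = 174.277294 − 174.2773 = -0.000006°.
North–south shift: -0.000025 × 111320 = -2.783 m.
E–W at 1.4834°: -0.000006° × 111320 × cos 1.4834° = -0.000006 × 111320 × 0.9997 ≈ -0.667696 m.
Combined displacement = (2.783² + 0.667696²)^½ ≈ 2.86198 m.

2.86 m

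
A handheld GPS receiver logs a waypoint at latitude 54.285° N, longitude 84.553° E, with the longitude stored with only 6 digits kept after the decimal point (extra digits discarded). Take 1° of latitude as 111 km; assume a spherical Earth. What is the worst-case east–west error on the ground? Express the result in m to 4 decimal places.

Truncating at 6 decimal places can drop up to a full unit in the last place, so the longitude may be off by as much as 1e-06°.
One degree of longitude at 54.285° is 111000 × cos 54.285° ≈ 111000 × 0.5838 = 64796.7 m.
Maximum E–W displacement: 1e-06 × 64796.7 = 0.0647967 m.

0.0648 m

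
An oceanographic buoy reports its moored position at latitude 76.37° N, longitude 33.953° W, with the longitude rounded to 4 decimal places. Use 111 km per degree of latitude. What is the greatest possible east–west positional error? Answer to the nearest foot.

4 feet

Rounding to 4 decimal places leaves the longitude within ±5e-05° of the true value.
At latitude 76.37° a degree of longitude spans 111000 m × cos 76.37° = 111000 × 0.2357 ≈ 26157.3 m.
East–west error: 5e-05° × 26157.3 m/° ≈ 1.30786 m.
Converting: 1.30786 m × 3.2808 ft/m ≈ 4.2909 ft.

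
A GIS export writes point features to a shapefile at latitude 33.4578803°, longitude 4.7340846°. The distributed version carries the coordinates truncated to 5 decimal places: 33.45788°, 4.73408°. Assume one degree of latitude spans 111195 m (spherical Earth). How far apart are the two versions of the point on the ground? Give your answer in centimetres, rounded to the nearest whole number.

The latitude changed by +0.0000003° and the longitude by +0.0000046°.
N–S: 0.0000003° × 111195 m/° = 0.0333585 m.
E–W at 33.4579°: 0.0000046° × 111195 × cos 33.4579° = 0.0000046 × 111195 × 0.8343 ≈ 0.426738 m.
Hypotenuse of the two orthogonal shifts: √(0.0333585² + 0.426738²) = 0.428039 m.
That is 0.428039 m = 42.804 cm.

43 centimetres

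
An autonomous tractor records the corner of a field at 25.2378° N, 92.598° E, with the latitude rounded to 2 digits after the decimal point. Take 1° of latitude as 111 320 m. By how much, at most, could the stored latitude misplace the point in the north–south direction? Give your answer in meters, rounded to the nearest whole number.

Rounding to 2 decimal places leaves the latitude within ±0.005° of the true value.
North–south distance: 0.005° × 111320 m/° = 556.6 m.

557 meters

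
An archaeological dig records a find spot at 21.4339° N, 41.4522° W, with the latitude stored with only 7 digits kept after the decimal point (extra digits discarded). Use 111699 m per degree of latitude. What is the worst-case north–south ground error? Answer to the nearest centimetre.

1 centimetres

Truncating at 7 decimal places can drop up to a full unit in the last place, so the latitude may be off by as much as 1e-07°.
Along the meridian that is 1e-07° × 111699 m/° = 0.0111699 m.
That is 0.0111699 m = 1.117 cm.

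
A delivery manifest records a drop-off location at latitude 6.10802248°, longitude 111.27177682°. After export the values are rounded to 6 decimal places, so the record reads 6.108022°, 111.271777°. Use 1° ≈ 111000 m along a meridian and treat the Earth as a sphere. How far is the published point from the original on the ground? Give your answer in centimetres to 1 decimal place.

5.7 centimetres

Δlat = 6.10802248 − 6.108022 = +0.00000048°; Δlon = 111.27177682 − 111.271777 = -0.00000018°.
North–south shift: 0.00000048 × 111000 = 0.05328 m.
E–W at 6.10802°: -0.00000018° × 111000 × cos 6.10802° = -0.00000018 × 111000 × 0.9943 ≈ -0.0198666 m.
Combined displacement = (0.05328² + 0.0198666²)^½ ≈ 0.0568633 m.
That is 0.0568633 m = 5.6863 cm.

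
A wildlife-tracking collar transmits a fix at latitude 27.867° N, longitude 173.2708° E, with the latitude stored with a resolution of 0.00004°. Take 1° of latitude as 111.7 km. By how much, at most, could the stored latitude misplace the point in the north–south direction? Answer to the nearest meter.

With a 0.00004° grid the true value lies within half a step, ±0.00004°/2 = ±2e-05°, of the stored one.
So the N–S error is at most 2e-05 × 111700 = 2.234 m.

2 meters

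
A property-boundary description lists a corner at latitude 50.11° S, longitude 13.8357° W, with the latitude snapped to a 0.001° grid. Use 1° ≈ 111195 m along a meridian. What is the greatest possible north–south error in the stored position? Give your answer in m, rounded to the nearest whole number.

56 m

With a 0.001° grid the true value lies within half a step, ±0.001°/2 = ±0.0005°, of the stored one.
Along the meridian that is 0.0005° × 111195 m/° = 55.5975 m.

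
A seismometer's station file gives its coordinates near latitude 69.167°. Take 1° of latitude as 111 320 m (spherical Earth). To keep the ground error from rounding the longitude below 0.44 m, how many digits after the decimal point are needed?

5 decimal places

At 69.167° one degree of longitude covers 111320 × cos 69.167° ≈ 111320 × 0.3556 ≈ 39590.4 m.
With N decimal places the half-ulp bound is 0.5·10⁻ᴺ°, or 0.5·10⁻ᴺ × 39590.4 m on the ground.
Setting 19795.2 × 10⁻ᴺ ≤ 0.44 gives 10ᴺ ≥ 4.499e+04, i.e. N ≥ 4.65.
N = 4 would give 1.98 m (too coarse); N = 5 gives 0.198 m ≤ 0.44 m.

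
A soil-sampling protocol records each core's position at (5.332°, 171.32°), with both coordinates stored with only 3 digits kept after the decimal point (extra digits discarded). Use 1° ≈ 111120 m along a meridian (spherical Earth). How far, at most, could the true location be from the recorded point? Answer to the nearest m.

157 m

Truncating at 3 decimal places can drop up to a full unit in the last place, so each coordinate may be off by as much as 0.001°.
Latitude error → 0.001 × 111120 = 111.12 m along the meridian.
E–W at 5.332°: 0.001° × 111120 × cos 5.332° = 0.001 × 111120 × 0.9957 ≈ 110.639 m.
The two errors are perpendicular, so the maximum displacement is √(111.12² + 110.639²) ≈ 156.808 m.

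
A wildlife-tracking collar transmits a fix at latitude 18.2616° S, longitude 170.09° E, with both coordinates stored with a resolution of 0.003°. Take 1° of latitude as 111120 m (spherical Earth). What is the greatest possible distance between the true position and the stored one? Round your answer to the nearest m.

230 m

With a 0.003° grid the true value lies within half a step, ±0.003°/2 = ±0.0015°, of the stored one.
North–south component: 0.0015° × 111120 = 166.68 m.
Longitude error → 0.0015 × 111120 × cos 18.2616° = 0.0015 × 111120 × 0.9496 ≈ 158.285 m.
Worst case both components are at the extreme and orthogonal: √(166.68² + 158.285²) ≈ 229.862 m.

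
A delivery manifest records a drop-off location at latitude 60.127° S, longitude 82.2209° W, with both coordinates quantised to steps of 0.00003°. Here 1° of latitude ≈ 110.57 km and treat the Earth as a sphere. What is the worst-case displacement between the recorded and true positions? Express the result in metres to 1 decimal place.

1.9 metres

With a 0.00003° grid the true value lies within half a step, ±0.00003°/2 = ±1.5e-05°, of the stored one.
Latitude error → 1.5e-05 × 110570 = 1.65855 m along the meridian.
Longitude error → 1.5e-05 × 110570 × cos 60.127° = 1.5e-05 × 110570 × 0.4981 ≈ 0.826089 m.
Combining orthogonally: (1.65855² + 0.826089²)^½ ≈ 1.85289 m.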